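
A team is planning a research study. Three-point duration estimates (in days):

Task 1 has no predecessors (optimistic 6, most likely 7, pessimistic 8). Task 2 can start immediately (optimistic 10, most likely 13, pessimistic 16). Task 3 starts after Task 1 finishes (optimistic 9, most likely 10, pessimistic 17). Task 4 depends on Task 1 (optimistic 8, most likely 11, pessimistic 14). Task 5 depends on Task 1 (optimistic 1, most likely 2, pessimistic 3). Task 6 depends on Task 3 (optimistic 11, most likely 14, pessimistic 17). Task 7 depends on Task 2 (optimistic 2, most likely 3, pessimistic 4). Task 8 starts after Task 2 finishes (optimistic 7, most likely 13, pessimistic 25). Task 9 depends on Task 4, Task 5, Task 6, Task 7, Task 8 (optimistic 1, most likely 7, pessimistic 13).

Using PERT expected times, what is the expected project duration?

39 days

te_Task 1 = (6 + 4·7 + 8)/6 = 42/6 = 7
te_Task 2 = (10 + 4·13 + 16)/6 = 78/6 = 13
te_Task 3 = (9 + 4·10 + 17)/6 = 66/6 = 11
te_Task 4 = (8 + 4·11 + 14)/6 = 66/6 = 11
te_Task 5 = (1 + 4·2 + 3)/6 = 12/6 = 2
te_Task 6 = (11 + 4·14 + 17)/6 = 84/6 = 14
te_Task 7 = (2 + 4·3 + 4)/6 = 18/6 = 3
te_Task 8 = (7 + 4·13 + 25)/6 = 84/6 = 14
te_Task 9 = (1 + 4·7 + 13)/6 = 42/6 = 7

Forward pass:
ES_Task 1 = 0; EF_Task 1 = 7
ES_Task 2 = 0; EF_Task 2 = 13
ES_Task 3 = 7; EF_Task 3 = 7+11 = 18
ES_Task 4 = 7; EF_Task 4 = 7+11 = 18
ES_Task 5 = 7; EF_Task 5 = 7+2 = 9
ES_Task 6 = 18; EF_Task 6 = 18+14 = 32
ES_Task 7 = 13; EF_Task 7 = 13+3 = 16
ES_Task 8 = 13; EF_Task 8 = 13+14 = 27
ES_Task 9 = max(EF_Task 4=18, EF_Task 5=9, EF_Task 6=32, EF_Task 7=16, EF_Task 8=27) = 32; EF_Task 9 = 32+7 = 39
Expected project duration μ = 39 days. Critical path: Task 1 → Task 3 → Task 6 → Task 9.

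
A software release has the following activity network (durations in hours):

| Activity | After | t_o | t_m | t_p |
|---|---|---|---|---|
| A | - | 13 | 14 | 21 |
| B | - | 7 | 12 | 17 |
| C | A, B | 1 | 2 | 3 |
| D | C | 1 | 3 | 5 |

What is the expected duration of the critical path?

20 hours

te_A = (13 + 4·14 + 21)/6 = 90/6 = 15
te_B = (7 + 4·12 + 17)/6 = 72/6 = 12
te_C = (1 + 4·2 + 3)/6 = 12/6 = 2
te_D = (1 + 4·3 + 5)/6 = 18/6 = 3

Forward pass:
ES_A = 0; EF_A = 15
ES_B = 0; EF_B = 12
ES_C = max(EF_A=15, EF_B=12) = 15; EF_C = 15+2 = 17
ES_D = 17; EF_D = 17+3 = 20
Expected project duration μ = 20 hours. Critical path: A → C → D.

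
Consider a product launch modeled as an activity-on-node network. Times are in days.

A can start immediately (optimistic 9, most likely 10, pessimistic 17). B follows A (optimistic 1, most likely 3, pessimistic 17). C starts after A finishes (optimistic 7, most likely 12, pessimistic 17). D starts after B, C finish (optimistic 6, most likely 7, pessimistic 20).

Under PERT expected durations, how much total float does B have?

te_A = (9 + 4·10 + 17)/6 = 66/6 = 11
te_B = (1 + 4·3 + 17)/6 = 30/6 = 5
te_C = (7 + 4·12 + 17)/6 = 72/6 = 12
te_D = (6 + 4·7 + 20)/6 = 54/6 = 9

Forward pass:
ES_A = 0; EF_A = 11
ES_B = 11; EF_B = 11+5 = 16
ES_C = 11; EF_C = 11+12 = 23
ES_D = max(EF_B=16, EF_C=23) = 23; EF_D = 23+9 = 32
Expected project duration μ = 32 days. Critical path: A → C → D.

Backward pass:
LF_D = 32; LS_D = 32−9 = 23
LF_C = LS_D = 23; LS_C = 23−12 = 11
LF_B = LS_D = 23; LS_B = 23−5 = 18
LF_A = min(LS_B=18, LS_C=11) = 11; LS_A = 11−11 = 0
Slack_B = LS_B − ES_B = 18 − 11 = 7

7 days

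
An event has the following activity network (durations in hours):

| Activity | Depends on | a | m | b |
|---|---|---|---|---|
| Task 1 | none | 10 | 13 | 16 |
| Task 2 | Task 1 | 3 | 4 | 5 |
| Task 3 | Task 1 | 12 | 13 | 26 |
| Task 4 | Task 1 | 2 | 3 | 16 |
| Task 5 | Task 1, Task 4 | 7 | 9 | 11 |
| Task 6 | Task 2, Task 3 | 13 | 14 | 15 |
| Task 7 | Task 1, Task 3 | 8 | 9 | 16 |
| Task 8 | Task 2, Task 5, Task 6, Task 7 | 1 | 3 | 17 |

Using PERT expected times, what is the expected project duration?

te_Task 1 = (10 + 4·13 + 16)/6 = 78/6 = 13
te_Task 2 = (3 + 4·4 + 5)/6 = 24/6 = 4
te_Task 3 = (12 + 4·13 + 26)/6 = 90/6 = 15
te_Task 4 = (2 + 4·3 + 16)/6 = 30/6 = 5
te_Task 5 = (7 + 4·9 + 11)/6 = 54/6 = 9
te_Task 6 = (13 + 4·14 + 15)/6 = 84/6 = 14
te_Task 7 = (8 + 4·9 + 16)/6 = 60/6 = 10
te_Task 8 = (1 + 4·3 + 17)/6 = 30/6 = 5

Forward pass:
ES_Task 1 = 0; EF_Task 1 = 13
ES_Task 2 = 13; EF_Task 2 = 13+4 = 17
ES_Task 3 = 13; EF_Task 3 = 13+15 = 28
ES_Task 4 = 13; EF_Task 4 = 13+5 = 18
ES_Task 5 = max(EF_Task 1=13, EF_Task 4=18) = 18; EF_Task 5 = 18+9 = 27
ES_Task 6 = max(EF_Task 2=17, EF_Task 3=28) = 28; EF_Task 6 = 28+14 = 42
ES_Task 7 = max(EF_Task 1=13, EF_Task 3=28) = 28; EF_Task 7 = 28+10 = 38
ES_Task 8 = max(EF_Task 2=17, EF_Task 5=27, EF_Task 6=42, EF_Task 7=38) = 42; EF_Task 8 = 42+5 = 47
Expected project duration μ = 47 hours. Critical path: Task 1 → Task 3 → Task 6 → Task 8.

47 hours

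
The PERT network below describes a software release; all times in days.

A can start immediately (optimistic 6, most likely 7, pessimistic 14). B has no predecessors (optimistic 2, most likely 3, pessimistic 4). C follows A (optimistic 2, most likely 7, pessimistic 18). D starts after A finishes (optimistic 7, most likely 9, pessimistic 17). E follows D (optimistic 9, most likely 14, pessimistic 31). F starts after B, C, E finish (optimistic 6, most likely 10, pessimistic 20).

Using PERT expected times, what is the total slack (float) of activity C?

te_A = (6 + 4·7 + 14)/6 = 48/6 = 8
te_B = (2 + 4·3 + 4)/6 = 18/6 = 3
te_C = (2 + 4·7 + 18)/6 = 48/6 = 8
te_D = (7 + 4·9 + 17)/6 = 60/6 = 10
te_E = (9 + 4·14 + 31)/6 = 96/6 = 16
te_F = (6 + 4·10 + 20)/6 = 66/6 = 11

Forward pass:
ES_A = 0; EF_A = 8
ES_B = 0; EF_B = 3
ES_C = 8; EF_C = 8+8 = 16
ES_D = 8; EF_D = 8+10 = 18
ES_E = 18; EF_E = 18+16 = 34
ES_F = max(EF_B=3, EF_C=16, EF_E=34) = 34; EF_F = 34+11 = 45
Expected project duration μ = 45 days. Critical path: A → D → E → F.

Backward pass:
LF_F = 45; LS_F = 45−11 = 34
LF_E = LS_F = 34; LS_E = 34−16 = 18
LF_D = LS_E = 18; LS_D = 18−10 = 8
LF_C = LS_F = 34; LS_C = 34−8 = 26
LF_B = LS_F = 34; LS_B = 34−3 = 31
LF_A = min(LS_C=26, LS_D=8) = 8; LS_A = 8−8 = 0
Slack_C = LS_C − ES_C = 26 − 8 = 18

18 days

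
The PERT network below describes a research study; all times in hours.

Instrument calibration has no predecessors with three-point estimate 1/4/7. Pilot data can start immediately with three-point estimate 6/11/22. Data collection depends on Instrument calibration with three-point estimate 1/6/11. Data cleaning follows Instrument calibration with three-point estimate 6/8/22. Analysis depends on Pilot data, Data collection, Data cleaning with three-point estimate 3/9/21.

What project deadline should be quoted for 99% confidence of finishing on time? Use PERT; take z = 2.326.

te_Instrument calibration = (1 + 4·4 + 7)/6 = 24/6 = 4; σ²_Instrument calibration = ((7−1)/6)² = 1.000
te_Pilot data = (6 + 4·11 + 22)/6 = 72/6 = 12; σ²_Pilot data = ((22−6)/6)² = 7.111
te_Data collection = (1 + 4·6 + 11)/6 = 36/6 = 6; σ²_Data collection = ((11−1)/6)² = 2.778
te_Data cleaning = (6 + 4·8 + 22)/6 = 60/6 = 10; σ²_Data cleaning = ((22−6)/6)² = 7.111
te_Analysis = (3 + 4·9 + 21)/6 = 60/6 = 10; σ²_Analysis = ((21−3)/6)² = 9.000

Forward pass:
ES_Instrument calibration = 0; EF_Instrument calibration = 4
ES_Pilot data = 0; EF_Pilot data = 12
ES_Data collection = 4; EF_Data collection = 4+6 = 10
ES_Data cleaning = 4; EF_Data cleaning = 4+10 = 14
ES_Analysis = max(EF_Pilot data=12, EF_Data collection=10, EF_Data cleaning=14) = 14; EF_Analysis = 14+10 = 24
Expected project duration μ = 24 hours. Critical path: Instrument calibration → Data cleaning → Analysis.

Variance along critical path = 1.000 + 7.111 + 9.000 = 17.111; σ = 4.137 hours.
D = μ + z·σ = 24 + 2.326·4.137 = 33.6 hours

33.6 hours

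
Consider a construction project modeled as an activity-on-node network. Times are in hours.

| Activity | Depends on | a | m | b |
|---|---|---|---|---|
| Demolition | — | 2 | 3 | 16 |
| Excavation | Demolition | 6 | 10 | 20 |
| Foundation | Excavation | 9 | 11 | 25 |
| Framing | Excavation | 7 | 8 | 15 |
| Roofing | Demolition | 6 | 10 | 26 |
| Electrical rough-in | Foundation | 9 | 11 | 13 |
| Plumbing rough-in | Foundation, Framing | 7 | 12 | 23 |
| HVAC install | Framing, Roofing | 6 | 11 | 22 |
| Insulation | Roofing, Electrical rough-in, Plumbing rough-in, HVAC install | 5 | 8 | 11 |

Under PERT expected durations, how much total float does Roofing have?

13 hours

te_Demolition = (2 + 4·3 + 16)/6 = 30/6 = 5
te_Excavation = (6 + 4·10 + 20)/6 = 66/6 = 11
te_Foundation = (9 + 4·11 + 25)/6 = 78/6 = 13
te_Framing = (7 + 4·8 + 15)/6 = 54/6 = 9
te_Roofing = (6 + 4·10 + 26)/6 = 72/6 = 12
te_Electrical rough-in = (9 + 4·11 + 13)/6 = 66/6 = 11
te_Plumbing rough-in = (7 + 4·12 + 23)/6 = 78/6 = 13
te_HVAC install = (6 + 4·11 + 22)/6 = 72/6 = 12
te_Insulation = (5 + 4·8 + 11)/6 = 48/6 = 8

Forward pass:
ES_Demolition = 0; EF_Demolition = 5
ES_Excavation = 5; EF_Excavation = 5+11 = 16
ES_Foundation = 16; EF_Foundation = 16+13 = 29
ES_Framing = 16; EF_Framing = 16+9 = 25
ES_Roofing = 5; EF_Roofing = 5+12 = 17
ES_Electrical rough-in = 29; EF_Electrical rough-in = 29+11 = 40
ES_Plumbing rough-in = max(EF_Foundation=29, EF_Framing=25) = 29; EF_Plumbing rough-in = 29+13 = 42
ES_HVAC install = max(EF_Framing=25, EF_Roofing=17) = 25; EF_HVAC install = 25+12 = 37
ES_Insulation = max(EF_Roofing=17, EF_Electrical rough-in=40, EF_Plumbing rough-in=42, EF_HVAC install=37) = 42; EF_Insulation = 42+8 = 50
Expected project duration μ = 50 hours. Critical path: Demolition → Excavation → Foundation → Plumbing rough-in → Insulation.

Backward pass:
LF_Insulation = 50; LS_Insulation = 50−8 = 42
LF_HVAC install = LS_Insulation = 42; LS_HVAC install = 42−12 = 30
LF_Plumbing rough-in = LS_Insulation = 42; LS_Plumbing rough-in = 42−13 = 29
LF_Electrical rough-in = LS_Insulation = 42; LS_Electrical rough-in = 42−11 = 31
LF_Roofing = min(LS_HVAC install=30, LS_Insulation=42) = 30; LS_Roofing = 30−12 = 18
LF_Framing = min(LS_Plumbing rough-in=29, LS_HVAC install=30) = 29; LS_Framing = 29−9 = 20
LF_Foundation = min(LS_Electrical rough-in=31, LS_Plumbing rough-in=29) = 29; LS_Foundation = 29−13 = 16
LF_Excavation = min(LS_Foundation=16, LS_Framing=20) = 16; LS_Excavation = 16−11 = 5
LF_Demolition = min(LS_Excavation=5, LS_Roofing=18) = 5; LS_Demolition = 5−5 = 0
Slack_Roofing = LS_Roofing − ES_Roofing = 18 − 5 = 13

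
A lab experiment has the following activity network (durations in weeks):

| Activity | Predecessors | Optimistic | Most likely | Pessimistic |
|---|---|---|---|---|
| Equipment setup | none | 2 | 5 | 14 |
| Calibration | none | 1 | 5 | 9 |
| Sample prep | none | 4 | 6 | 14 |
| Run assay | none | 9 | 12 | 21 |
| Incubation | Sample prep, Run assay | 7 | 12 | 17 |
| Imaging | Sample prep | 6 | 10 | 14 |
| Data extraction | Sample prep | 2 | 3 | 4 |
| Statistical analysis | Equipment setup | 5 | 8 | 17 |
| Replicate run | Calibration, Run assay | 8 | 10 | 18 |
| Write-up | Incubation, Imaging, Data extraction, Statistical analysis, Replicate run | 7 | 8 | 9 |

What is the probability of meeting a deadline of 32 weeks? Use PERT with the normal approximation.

0.352

te_Equipment setup = (2 + 4·5 + 14)/6 = 36/6 = 6; σ²_Equipment setup = ((14−2)/6)² = 4.000
te_Calibration = (1 + 4·5 + 9)/6 = 30/6 = 5; σ²_Calibration = ((9−1)/6)² = 1.778
te_Sample prep = (4 + 4·6 + 14)/6 = 42/6 = 7; σ²_Sample prep = ((14−4)/6)² = 2.778
te_Run assay = (9 + 4·12 + 21)/6 = 78/6 = 13; σ²_Run assay = ((21−9)/6)² = 4.000
te_Incubation = (7 + 4·12 + 17)/6 = 72/6 = 12; σ²_Incubation = ((17−7)/6)² = 2.778
te_Imaging = (6 + 4·10 + 14)/6 = 60/6 = 10; σ²_Imaging = ((14−6)/6)² = 1.778
te_Data extraction = (2 + 4·3 + 4)/6 = 18/6 = 3; σ²_Data extraction = ((4−2)/6)² = 0.111
te_Statistical analysis = (5 + 4·8 + 17)/6 = 54/6 = 9; σ²_Statistical analysis = ((17−5)/6)² = 4.000
te_Replicate run = (8 + 4·10 + 18)/6 = 66/6 = 11; σ²_Replicate run = ((18−8)/6)² = 2.778
te_Write-up = (7 + 4·8 + 9)/6 = 48/6 = 8; σ²_Write-up = ((9−7)/6)² = 0.111

Forward pass:
ES_Equipment setup = 0; EF_Equipment setup = 6
ES_Calibration = 0; EF_Calibration = 5
ES_Sample prep = 0; EF_Sample prep = 7
ES_Run assay = 0; EF_Run assay = 13
ES_Incubation = max(EF_Sample prep=7, EF_Run assay=13) = 13; EF_Incubation = 13+12 = 25
ES_Imaging = 7; EF_Imaging = 7+10 = 17
ES_Data extraction = 7; EF_Data extraction = 7+3 = 10
ES_Statistical analysis = 6; EF_Statistical analysis = 6+9 = 15
ES_Replicate run = max(EF_Calibration=5, EF_Run assay=13) = 13; EF_Replicate run = 13+11 = 24
ES_Write-up = max(EF_Incubation=25, EF_Imaging=17, EF_Data extraction=10, EF_Statistical analysis=15, EF_Replicate run=24) = 25; EF_Write-up = 25+8 = 33
Expected project duration μ = 33 weeks. Critical path: Run assay → Incubation → Write-up.

Variance along critical path = 4.000 + 2.778 + 0.111 = 6.889; σ = √6.889 = 2.625 weeks.
Z = (32 − 33) / 2.625 = -0.381
P(T ≤ 32) = Φ(-0.381) ≈ 0.352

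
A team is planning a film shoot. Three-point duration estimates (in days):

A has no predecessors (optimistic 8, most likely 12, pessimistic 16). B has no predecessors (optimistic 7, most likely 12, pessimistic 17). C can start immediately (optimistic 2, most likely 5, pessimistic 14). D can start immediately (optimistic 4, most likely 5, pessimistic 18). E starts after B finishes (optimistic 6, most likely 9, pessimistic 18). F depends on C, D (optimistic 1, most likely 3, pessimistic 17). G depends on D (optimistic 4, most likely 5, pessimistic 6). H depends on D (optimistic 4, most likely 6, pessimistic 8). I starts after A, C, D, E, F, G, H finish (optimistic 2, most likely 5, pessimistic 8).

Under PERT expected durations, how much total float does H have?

te_A = (8 + 4·12 + 16)/6 = 72/6 = 12
te_B = (7 + 4·12 + 17)/6 = 72/6 = 12
te_C = (2 + 4·5 + 14)/6 = 36/6 = 6
te_D = (4 + 4·5 + 18)/6 = 42/6 = 7
te_E = (6 + 4·9 + 18)/6 = 60/6 = 10
te_F = (1 + 4·3 + 17)/6 = 30/6 = 5
te_G = (4 + 4·5 + 6)/6 = 30/6 = 5
te_H = (4 + 4·6 + 8)/6 = 36/6 = 6
te_I = (2 + 4·5 + 8)/6 = 30/6 = 5

Forward pass:
ES_A = 0; EF_A = 12
ES_B = 0; EF_B = 12
ES_C = 0; EF_C = 6
ES_D = 0; EF_D = 7
ES_E = 12; EF_E = 12+10 = 22
ES_F = max(EF_C=6, EF_D=7) = 7; EF_F = 7+5 = 12
ES_G = 7; EF_G = 7+5 = 12
ES_H = 7; EF_H = 7+6 = 13
ES_I = max(EF_A=12, EF_C=6, EF_D=7, EF_E=22, EF_F=12, EF_G=12, EF_H=13) = 22; EF_I = 22+5 = 27
Expected project duration μ = 27 days. Critical path: B → E → I.

Backward pass:
LF_I = 27; LS_I = 27−5 = 22
LF_H = LS_I = 22; LS_H = 22−6 = 16
LF_G = LS_I = 22; LS_G = 22−5 = 17
LF_F = LS_I = 22; LS_F = 22−5 = 17
LF_E = LS_I = 22; LS_E = 22−10 = 12
LF_D = min(LS_F=17, LS_G=17, LS_H=16, LS_I=22) = 16; LS_D = 16−7 = 9
LF_C = min(LS_F=17, LS_I=22) = 17; LS_C = 17−6 = 11
LF_B = LS_E = 12; LS_B = 12−12 = 0
LF_A = LS_I = 22; LS_A = 22−12 = 10
Slack_H = LS_H − ES_H = 16 − 7 = 9

9 days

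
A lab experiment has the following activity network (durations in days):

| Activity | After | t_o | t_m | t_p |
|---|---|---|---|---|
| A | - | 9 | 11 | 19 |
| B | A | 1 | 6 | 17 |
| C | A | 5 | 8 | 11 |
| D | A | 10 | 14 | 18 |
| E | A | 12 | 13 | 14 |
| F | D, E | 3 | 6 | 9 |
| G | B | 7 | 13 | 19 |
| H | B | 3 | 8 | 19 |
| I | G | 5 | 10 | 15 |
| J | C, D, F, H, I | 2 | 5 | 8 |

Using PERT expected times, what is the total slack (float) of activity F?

te_A = (9 + 4·11 + 19)/6 = 72/6 = 12
te_B = (1 + 4·6 + 17)/6 = 42/6 = 7
te_C = (5 + 4·8 + 11)/6 = 48/6 = 8
te_D = (10 + 4·14 + 18)/6 = 84/6 = 14
te_E = (12 + 4·13 + 14)/6 = 78/6 = 13
te_F = (3 + 4·6 + 9)/6 = 36/6 = 6
te_G = (7 + 4·13 + 19)/6 = 78/6 = 13
te_H = (3 + 4·8 + 19)/6 = 54/6 = 9
te_I = (5 + 4·10 + 15)/6 = 60/6 = 10
te_J = (2 + 4·5 + 8)/6 = 30/6 = 5

Forward pass:
ES_A = 0; EF_A = 12
ES_B = 12; EF_B = 12+7 = 19
ES_C = 12; EF_C = 12+8 = 20
ES_D = 12; EF_D = 12+14 = 26
ES_E = 12; EF_E = 12+13 = 25
ES_F = max(EF_D=26, EF_E=25) = 26; EF_F = 26+6 = 32
ES_G = 19; EF_G = 19+13 = 32
ES_H = 19; EF_H = 19+9 = 28
ES_I = 32; EF_I = 32+10 = 42
ES_J = max(EF_C=20, EF_D=26, EF_F=32, EF_H=28, EF_I=42) = 42; EF_J = 42+5 = 47
Expected project duration μ = 47 days. Critical path: A → B → G → I → J.

Backward pass:
LF_J = 47; LS_J = 47−5 = 42
LF_I = LS_J = 42; LS_I = 42−10 = 32
LF_H = LS_J = 42; LS_H = 42−9 = 33
LF_G = LS_I = 32; LS_G = 32−13 = 19
LF_F = LS_J = 42; LS_F = 42−6 = 36
LF_E = LS_F = 36; LS_E = 36−13 = 23
LF_D = min(LS_F=36, LS_J=42) = 36; LS_D = 36−14 = 22
LF_C = LS_J = 42; LS_C = 42−8 = 34
LF_B = min(LS_G=19, LS_H=33) = 19; LS_B = 19−7 = 12
LF_A = min(LS_B=12, LS_C=34, LS_D=22, LS_E=23) = 12; LS_A = 12−12 = 0
Slack_F = LS_F − ES_F = 36 − 26 = 10

10 days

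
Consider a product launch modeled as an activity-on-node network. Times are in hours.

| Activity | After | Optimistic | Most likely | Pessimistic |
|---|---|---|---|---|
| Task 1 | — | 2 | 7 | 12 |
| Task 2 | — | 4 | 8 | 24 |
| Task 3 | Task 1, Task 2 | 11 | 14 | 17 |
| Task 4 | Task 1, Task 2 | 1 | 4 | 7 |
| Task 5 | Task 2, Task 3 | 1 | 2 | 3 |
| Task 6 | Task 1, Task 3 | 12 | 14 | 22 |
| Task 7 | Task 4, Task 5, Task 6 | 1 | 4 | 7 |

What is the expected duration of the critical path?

43 hours

te_Task 1 = (2 + 4·7 + 12)/6 = 42/6 = 7
te_Task 2 = (4 + 4·8 + 24)/6 = 60/6 = 10
te_Task 3 = (11 + 4·14 + 17)/6 = 84/6 = 14
te_Task 4 = (1 + 4·4 + 7)/6 = 24/6 = 4
te_Task 5 = (1 + 4·2 + 3)/6 = 12/6 = 2
te_Task 6 = (12 + 4·14 + 22)/6 = 90/6 = 15
te_Task 7 = (1 + 4·4 + 7)/6 = 24/6 = 4

Forward pass:
ES_Task 1 = 0; EF_Task 1 = 7
ES_Task 2 = 0; EF_Task 2 = 10
ES_Task 3 = max(EF_Task 1=7, EF_Task 2=10) = 10; EF_Task 3 = 10+14 = 24
ES_Task 4 = max(EF_Task 1=7, EF_Task 2=10) = 10; EF_Task 4 = 10+4 = 14
ES_Task 5 = max(EF_Task 2=10, EF_Task 3=24) = 24; EF_Task 5 = 24+2 = 26
ES_Task 6 = max(EF_Task 1=7, EF_Task 3=24) = 24; EF_Task 6 = 24+15 = 39
ES_Task 7 = max(EF_Task 4=14, EF_Task 5=26, EF_Task 6=39) = 39; EF_Task 7 = 39+4 = 43
Expected project duration μ = 43 hours. Critical path: Task 2 → Task 3 → Task 6 → Task 7.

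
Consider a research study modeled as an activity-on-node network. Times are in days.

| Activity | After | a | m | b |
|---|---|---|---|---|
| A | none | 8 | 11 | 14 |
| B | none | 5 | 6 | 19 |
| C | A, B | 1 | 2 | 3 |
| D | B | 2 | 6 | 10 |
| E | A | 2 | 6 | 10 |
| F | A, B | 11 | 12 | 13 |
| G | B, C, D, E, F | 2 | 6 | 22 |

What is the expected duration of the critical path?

31 days

te_A = (8 + 4·11 + 14)/6 = 66/6 = 11
te_B = (5 + 4·6 + 19)/6 = 48/6 = 8
te_C = (1 + 4·2 + 3)/6 = 12/6 = 2
te_D = (2 + 4·6 + 10)/6 = 36/6 = 6
te_E = (2 + 4·6 + 10)/6 = 36/6 = 6
te_F = (11 + 4·12 + 13)/6 = 72/6 = 12
te_G = (2 + 4·6 + 22)/6 = 48/6 = 8

Forward pass:
ES_A = 0; EF_A = 11
ES_B = 0; EF_B = 8
ES_C = max(EF_A=11, EF_B=8) = 11; EF_C = 11+2 = 13
ES_D = 8; EF_D = 8+6 = 14
ES_E = 11; EF_E = 11+6 = 17
ES_F = max(EF_A=11, EF_B=8) = 11; EF_F = 11+12 = 23
ES_G = max(EF_B=8, EF_C=13, EF_D=14, EF_E=17, EF_F=23) = 23; EF_G = 23+8 = 31
Expected project duration μ = 31 days. Critical path: A → F → G.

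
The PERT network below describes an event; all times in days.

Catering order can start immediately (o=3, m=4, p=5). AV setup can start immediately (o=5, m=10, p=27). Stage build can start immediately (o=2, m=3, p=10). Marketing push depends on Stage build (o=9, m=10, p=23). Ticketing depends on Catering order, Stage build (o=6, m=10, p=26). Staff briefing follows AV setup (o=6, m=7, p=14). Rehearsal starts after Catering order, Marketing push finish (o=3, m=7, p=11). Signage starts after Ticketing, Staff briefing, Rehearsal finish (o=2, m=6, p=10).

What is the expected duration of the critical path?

29 days

te_Catering order = (3 + 4·4 + 5)/6 = 24/6 = 4
te_AV setup = (5 + 4·10 + 27)/6 = 72/6 = 12
te_Stage build = (2 + 4·3 + 10)/6 = 24/6 = 4
te_Marketing push = (9 + 4·10 + 23)/6 = 72/6 = 12
te_Ticketing = (6 + 4·10 + 26)/6 = 72/6 = 12
te_Staff briefing = (6 + 4·7 + 14)/6 = 48/6 = 8
te_Rehearsal = (3 + 4·7 + 11)/6 = 42/6 = 7
te_Signage = (2 + 4·6 + 10)/6 = 36/6 = 6

Forward pass:
ES_Catering order = 0; EF_Catering order = 4
ES_AV setup = 0; EF_AV setup = 12
ES_Stage build = 0; EF_Stage build = 4
ES_Marketing push = 4; EF_Marketing push = 4+12 = 16
ES_Ticketing = max(EF_Catering order=4, EF_Stage build=4) = 4; EF_Ticketing = 4+12 = 16
ES_Staff briefing = 12; EF_Staff briefing = 12+8 = 20
ES_Rehearsal = max(EF_Catering order=4, EF_Marketing push=16) = 16; EF_Rehearsal = 16+7 = 23
ES_Signage = max(EF_Ticketing=16, EF_Staff briefing=20, EF_Rehearsal=23) = 23; EF_Signage = 23+6 = 29
Expected project duration μ = 29 days. Critical path: Stage build → Marketing push → Rehearsal → Signage.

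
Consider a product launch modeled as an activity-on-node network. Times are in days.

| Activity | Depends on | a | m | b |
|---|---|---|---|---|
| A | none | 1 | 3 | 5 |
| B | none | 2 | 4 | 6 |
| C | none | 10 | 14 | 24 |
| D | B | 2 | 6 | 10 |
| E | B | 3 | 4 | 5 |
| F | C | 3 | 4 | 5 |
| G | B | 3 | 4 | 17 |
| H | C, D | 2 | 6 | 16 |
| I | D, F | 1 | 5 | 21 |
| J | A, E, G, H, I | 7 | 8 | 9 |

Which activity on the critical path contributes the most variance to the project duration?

te_A = (1 + 4·3 + 5)/6 = 18/6 = 3; σ²_A = ((5−1)/6)² = 0.444
te_B = (2 + 4·4 + 6)/6 = 24/6 = 4; σ²_B = ((6−2)/6)² = 0.444
te_C = (10 + 4·14 + 24)/6 = 90/6 = 15; σ²_C = ((24−10)/6)² = 5.444
te_D = (2 + 4·6 + 10)/6 = 36/6 = 6; σ²_D = ((10−2)/6)² = 1.778
te_E = (3 + 4·4 + 5)/6 = 24/6 = 4; σ²_E = ((5−3)/6)² = 0.111
te_F = (3 + 4·4 + 5)/6 = 24/6 = 4; σ²_F = ((5−3)/6)² = 0.111
te_G = (3 + 4·4 + 17)/6 = 36/6 = 6; σ²_G = ((17−3)/6)² = 5.444
te_H = (2 + 4·6 + 16)/6 = 42/6 = 7; σ²_H = ((16−2)/6)² = 5.444
te_I = (1 + 4·5 + 21)/6 = 42/6 = 7; σ²_I = ((21−1)/6)² = 11.111
te_J = (7 + 4·8 + 9)/6 = 48/6 = 8; σ²_J = ((9−7)/6)² = 0.111

Forward pass:
ES_A = 0; EF_A = 3
ES_B = 0; EF_B = 4
ES_C = 0; EF_C = 15
ES_D = 4; EF_D = 4+6 = 10
ES_E = 4; EF_E = 4+4 = 8
ES_F = 15; EF_F = 15+4 = 19
ES_G = 4; EF_G = 4+6 = 10
ES_H = max(EF_C=15, EF_D=10) = 15; EF_H = 15+7 = 22
ES_I = max(EF_D=10, EF_F=19) = 19; EF_I = 19+7 = 26
ES_J = max(EF_A=3, EF_E=8, EF_G=10, EF_H=22, EF_I=26) = 26; EF_J = 26+8 = 34
Expected project duration μ = 34 days. Critical path: C → F → I → J.

Variances on critical path: σ²_C=5.444, σ²_F=0.111, σ²_I=11.111, σ²_J=0.111.
Largest is σ²_I = 11.111.

I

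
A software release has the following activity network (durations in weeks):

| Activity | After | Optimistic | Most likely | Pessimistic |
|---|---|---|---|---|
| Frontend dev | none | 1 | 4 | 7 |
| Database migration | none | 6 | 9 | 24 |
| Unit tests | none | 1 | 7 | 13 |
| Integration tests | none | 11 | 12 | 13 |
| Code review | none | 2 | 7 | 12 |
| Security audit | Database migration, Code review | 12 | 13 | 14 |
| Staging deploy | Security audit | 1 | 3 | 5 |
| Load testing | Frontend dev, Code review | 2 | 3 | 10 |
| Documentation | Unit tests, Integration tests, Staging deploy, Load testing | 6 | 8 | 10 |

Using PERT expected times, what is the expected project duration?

te_Frontend dev = (1 + 4·4 + 7)/6 = 24/6 = 4
te_Database migration = (6 + 4·9 + 24)/6 = 66/6 = 11
te_Unit tests = (1 + 4·7 + 13)/6 = 42/6 = 7
te_Integration tests = (11 + 4·12 + 13)/6 = 72/6 = 12
te_Code review = (2 + 4·7 + 12)/6 = 42/6 = 7
te_Security audit = (12 + 4·13 + 14)/6 = 78/6 = 13
te_Staging deploy = (1 + 4·3 + 5)/6 = 18/6 = 3
te_Load testing = (2 + 4·3 + 10)/6 = 24/6 = 4
te_Documentation = (6 + 4·8 + 10)/6 = 48/6 = 8

Forward pass:
ES_Frontend dev = 0; EF_Frontend dev = 4
ES_Database migration = 0; EF_Database migration = 11
ES_Unit tests = 0; EF_Unit tests = 7
ES_Integration tests = 0; EF_Integration tests = 12
ES_Code review = 0; EF_Code review = 7
ES_Security audit = max(EF_Database migration=11, EF_Code review=7) = 11; EF_Security audit = 11+13 = 24
ES_Staging deploy = 24; EF_Staging deploy = 24+3 = 27
ES_Load testing = max(EF_Frontend dev=4, EF_Code review=7) = 7; EF_Load testing = 7+4 = 11
ES_Documentation = max(EF_Unit tests=7, EF_Integration tests=12, EF_Staging deploy=27, EF_Load testing=11) = 27; EF_Documentation = 27+8 = 35
Expected project duration μ = 35 weeks. Critical path: Database migration → Security audit → Staging deploy → Documentation.

35 weeks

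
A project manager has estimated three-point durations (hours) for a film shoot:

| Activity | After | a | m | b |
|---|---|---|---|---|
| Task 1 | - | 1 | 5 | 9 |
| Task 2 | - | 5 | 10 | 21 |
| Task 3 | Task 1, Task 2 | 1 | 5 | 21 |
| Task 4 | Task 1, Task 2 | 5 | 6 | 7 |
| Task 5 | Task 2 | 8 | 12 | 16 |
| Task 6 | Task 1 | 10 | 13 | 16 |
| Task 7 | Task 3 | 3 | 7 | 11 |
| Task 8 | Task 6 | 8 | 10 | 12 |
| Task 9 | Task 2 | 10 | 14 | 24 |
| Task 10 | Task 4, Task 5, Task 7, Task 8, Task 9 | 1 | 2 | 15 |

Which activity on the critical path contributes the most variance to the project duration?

Task 10

te_Task 1 = (1 + 4·5 + 9)/6 = 30/6 = 5; σ²_Task 1 = ((9−1)/6)² = 1.778
te_Task 2 = (5 + 4·10 + 21)/6 = 66/6 = 11; σ²_Task 2 = ((21−5)/6)² = 7.111
te_Task 3 = (1 + 4·5 + 21)/6 = 42/6 = 7; σ²_Task 3 = ((21−1)/6)² = 11.111
te_Task 4 = (5 + 4·6 + 7)/6 = 36/6 = 6; σ²_Task 4 = ((7−5)/6)² = 0.111
te_Task 5 = (8 + 4·12 + 16)/6 = 72/6 = 12; σ²_Task 5 = ((16−8)/6)² = 1.778
te_Task 6 = (10 + 4·13 + 16)/6 = 78/6 = 13; σ²_Task 6 = ((16−10)/6)² = 1.000
te_Task 7 = (3 + 4·7 + 11)/6 = 42/6 = 7; σ²_Task 7 = ((11−3)/6)² = 1.778
te_Task 8 = (8 + 4·10 + 12)/6 = 60/6 = 10; σ²_Task 8 = ((12−8)/6)² = 0.444
te_Task 9 = (10 + 4·14 + 24)/6 = 90/6 = 15; σ²_Task 9 = ((24−10)/6)² = 5.444
te_Task 10 = (1 + 4·2 + 15)/6 = 24/6 = 4; σ²_Task 10 = ((15−1)/6)² = 5.444

Forward pass:
ES_Task 1 = 0; EF_Task 1 = 5
ES_Task 2 = 0; EF_Task 2 = 11
ES_Task 3 = max(EF_Task 1=5, EF_Task 2=11) = 11; EF_Task 3 = 11+7 = 18
ES_Task 4 = max(EF_Task 1=5, EF_Task 2=11) = 11; EF_Task 4 = 11+6 = 17
ES_Task 5 = 11; EF_Task 5 = 11+12 = 23
ES_Task 6 = 5; EF_Task 6 = 5+13 = 18
ES_Task 7 = 18; EF_Task 7 = 18+7 = 25
ES_Task 8 = 18; EF_Task 8 = 18+10 = 28
ES_Task 9 = 11; EF_Task 9 = 11+15 = 26
ES_Task 10 = max(EF_Task 4=17, EF_Task 5=23, EF_Task 7=25, EF_Task 8=28, EF_Task 9=26) = 28; EF_Task 10 = 28+4 = 32
Expected project duration μ = 32 hours. Critical path: Task 1 → Task 6 → Task 8 → Task 10.

Variances on critical path: σ²_Task 1=1.778, σ²_Task 6=1.000, σ²_Task 8=0.444, σ²_Task 10=5.444.
Largest is σ²_Task 10 = 5.444.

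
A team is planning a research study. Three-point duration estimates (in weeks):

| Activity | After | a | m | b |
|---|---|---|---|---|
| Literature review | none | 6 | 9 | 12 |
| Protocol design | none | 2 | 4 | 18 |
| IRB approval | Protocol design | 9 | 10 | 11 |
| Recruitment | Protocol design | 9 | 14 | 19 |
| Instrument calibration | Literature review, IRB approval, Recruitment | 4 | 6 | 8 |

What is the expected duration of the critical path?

26 weeks

te_Literature review = (6 + 4·9 + 12)/6 = 54/6 = 9
te_Protocol design = (2 + 4·4 + 18)/6 = 36/6 = 6
te_IRB approval = (9 + 4·10 + 11)/6 = 60/6 = 10
te_Recruitment = (9 + 4·14 + 19)/6 = 84/6 = 14
te_Instrument calibration = (4 + 4·6 + 8)/6 = 36/6 = 6

Forward pass:
ES_Literature review = 0; EF_Literature review = 9
ES_Protocol design = 0; EF_Protocol design = 6
ES_IRB approval = 6; EF_IRB approval = 6+10 = 16
ES_Recruitment = 6; EF_Recruitment = 6+14 = 20
ES_Instrument calibration = max(EF_Literature review=9, EF_IRB approval=16, EF_Recruitment=20) = 20; EF_Instrument calibration = 20+6 = 26
Expected project duration μ = 26 weeks. Critical path: Protocol design → Recruitment → Instrument calibration.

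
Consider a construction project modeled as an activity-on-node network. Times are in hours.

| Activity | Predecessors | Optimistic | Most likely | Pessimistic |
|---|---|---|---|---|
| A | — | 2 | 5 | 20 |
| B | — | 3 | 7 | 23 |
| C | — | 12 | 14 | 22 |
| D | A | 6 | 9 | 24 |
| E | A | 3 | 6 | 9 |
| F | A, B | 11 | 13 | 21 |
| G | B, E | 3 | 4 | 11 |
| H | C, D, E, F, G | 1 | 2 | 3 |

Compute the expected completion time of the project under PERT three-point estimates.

te_A = (2 + 4·5 + 20)/6 = 42/6 = 7
te_B = (3 + 4·7 + 23)/6 = 54/6 = 9
te_C = (12 + 4·14 + 22)/6 = 90/6 = 15
te_D = (6 + 4·9 + 24)/6 = 66/6 = 11
te_E = (3 + 4·6 + 9)/6 = 36/6 = 6
te_F = (11 + 4·13 + 21)/6 = 84/6 = 14
te_G = (3 + 4·4 + 11)/6 = 30/6 = 5
te_H = (1 + 4·2 + 3)/6 = 12/6 = 2

Forward pass:
ES_A = 0; EF_A = 7
ES_B = 0; EF_B = 9
ES_C = 0; EF_C = 15
ES_D = 7; EF_D = 7+11 = 18
ES_E = 7; EF_E = 7+6 = 13
ES_F = max(EF_A=7, EF_B=9) = 9; EF_F = 9+14 = 23
ES_G = max(EF_B=9, EF_E=13) = 13; EF_G = 13+5 = 18
ES_H = max(EF_C=15, EF_D=18, EF_E=13, EF_F=23, EF_G=18) = 23; EF_H = 23+2 = 25
Expected project duration μ = 25 hours. Critical path: B → F → H.

25 hours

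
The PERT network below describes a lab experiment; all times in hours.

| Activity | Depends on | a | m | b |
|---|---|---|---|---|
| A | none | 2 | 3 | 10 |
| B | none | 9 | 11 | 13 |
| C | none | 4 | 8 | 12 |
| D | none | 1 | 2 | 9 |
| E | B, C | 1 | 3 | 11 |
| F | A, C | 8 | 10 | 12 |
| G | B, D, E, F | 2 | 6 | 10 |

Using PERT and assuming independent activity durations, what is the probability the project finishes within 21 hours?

0.067

te_A = (2 + 4·3 + 10)/6 = 24/6 = 4; σ²_A = ((10−2)/6)² = 1.778
te_B = (9 + 4·11 + 13)/6 = 66/6 = 11; σ²_B = ((13−9)/6)² = 0.444
te_C = (4 + 4·8 + 12)/6 = 48/6 = 8; σ²_C = ((12−4)/6)² = 1.778
te_D = (1 + 4·2 + 9)/6 = 18/6 = 3; σ²_D = ((9−1)/6)² = 1.778
te_E = (1 + 4·3 + 11)/6 = 24/6 = 4; σ²_E = ((11−1)/6)² = 2.778
te_F = (8 + 4·10 + 12)/6 = 60/6 = 10; σ²_F = ((12−8)/6)² = 0.444
te_G = (2 + 4·6 + 10)/6 = 36/6 = 6; σ²_G = ((10−2)/6)² = 1.778

Forward pass:
ES_A = 0; EF_A = 4
ES_B = 0; EF_B = 11
ES_C = 0; EF_C = 8
ES_D = 0; EF_D = 3
ES_E = max(EF_B=11, EF_C=8) = 11; EF_E = 11+4 = 15
ES_F = max(EF_A=4, EF_C=8) = 8; EF_F = 8+10 = 18
ES_G = max(EF_B=11, EF_D=3, EF_E=15, EF_F=18) = 18; EF_G = 18+6 = 24
Expected project duration μ = 24 hours. Critical path: C → F → G.

Variance along critical path = 1.778 + 0.444 + 1.778 = 4.000; σ = √4.000 = 2.000 hours.
Z = (21 − 24) / 2.000 = -1.500
P(T ≤ 21) = Φ(-1.500) ≈ 0.067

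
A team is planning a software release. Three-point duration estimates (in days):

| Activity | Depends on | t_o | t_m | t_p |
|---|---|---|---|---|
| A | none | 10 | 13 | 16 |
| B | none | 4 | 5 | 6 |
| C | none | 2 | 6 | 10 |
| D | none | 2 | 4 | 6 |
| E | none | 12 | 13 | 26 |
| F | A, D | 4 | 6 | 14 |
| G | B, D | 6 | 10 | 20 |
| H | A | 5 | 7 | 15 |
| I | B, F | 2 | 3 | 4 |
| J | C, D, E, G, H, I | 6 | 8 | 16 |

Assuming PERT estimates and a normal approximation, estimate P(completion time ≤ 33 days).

0.651

te_A = (10 + 4·13 + 16)/6 = 78/6 = 13; σ²_A = ((16−10)/6)² = 1.000
te_B = (4 + 4·5 + 6)/6 = 30/6 = 5; σ²_B = ((6−4)/6)² = 0.111
te_C = (2 + 4·6 + 10)/6 = 36/6 = 6; σ²_C = ((10−2)/6)² = 1.778
te_D = (2 + 4·4 + 6)/6 = 24/6 = 4; σ²_D = ((6−2)/6)² = 0.444
te_E = (12 + 4·13 + 26)/6 = 90/6 = 15; σ²_E = ((26−12)/6)² = 5.444
te_F = (4 + 4·6 + 14)/6 = 42/6 = 7; σ²_F = ((14−4)/6)² = 2.778
te_G = (6 + 4·10 + 20)/6 = 66/6 = 11; σ²_G = ((20−6)/6)² = 5.444
te_H = (5 + 4·7 + 15)/6 = 48/6 = 8; σ²_H = ((15−5)/6)² = 2.778
te_I = (2 + 4·3 + 4)/6 = 18/6 = 3; σ²_I = ((4−2)/6)² = 0.111
te_J = (6 + 4·8 + 16)/6 = 54/6 = 9; σ²_J = ((16−6)/6)² = 2.778

Forward pass:
ES_A = 0; EF_A = 13
ES_B = 0; EF_B = 5
ES_C = 0; EF_C = 6
ES_D = 0; EF_D = 4
ES_E = 0; EF_E = 15
ES_F = max(EF_A=13, EF_D=4) = 13; EF_F = 13+7 = 20
ES_G = max(EF_B=5, EF_D=4) = 5; EF_G = 5+11 = 16
ES_H = 13; EF_H = 13+8 = 21
ES_I = max(EF_B=5, EF_F=20) = 20; EF_I = 20+3 = 23
ES_J = max(EF_C=6, EF_D=4, EF_E=15, EF_G=16, EF_H=21, EF_I=23) = 23; EF_J = 23+9 = 32
Expected project duration μ = 32 days. Critical path: A → F → I → J.

Variance along critical path = 1.000 + 2.778 + 0.111 + 2.778 = 6.667; σ = √6.667 = 2.582 days.
Z = (33 − 32) / 2.582 = 0.387
P(T ≤ 33) = Φ(0.387) ≈ 0.651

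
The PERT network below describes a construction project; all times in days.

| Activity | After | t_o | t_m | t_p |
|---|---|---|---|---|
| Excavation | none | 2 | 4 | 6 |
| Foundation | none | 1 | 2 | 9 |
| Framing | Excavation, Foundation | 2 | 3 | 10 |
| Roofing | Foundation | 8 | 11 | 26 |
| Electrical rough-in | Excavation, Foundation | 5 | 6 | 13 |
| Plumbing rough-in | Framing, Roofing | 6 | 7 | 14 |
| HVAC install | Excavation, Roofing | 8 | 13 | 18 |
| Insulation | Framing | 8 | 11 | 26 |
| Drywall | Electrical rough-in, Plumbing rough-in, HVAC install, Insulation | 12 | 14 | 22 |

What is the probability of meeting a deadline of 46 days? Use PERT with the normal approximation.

te_Excavation = (2 + 4·4 + 6)/6 = 24/6 = 4; σ²_Excavation = ((6−2)/6)² = 0.444
te_Foundation = (1 + 4·2 + 9)/6 = 18/6 = 3; σ²_Foundation = ((9−1)/6)² = 1.778
te_Framing = (2 + 4·3 + 10)/6 = 24/6 = 4; σ²_Framing = ((10−2)/6)² = 1.778
te_Roofing = (8 + 4·11 + 26)/6 = 78/6 = 13; σ²_Roofing = ((26−8)/6)² = 9.000
te_Electrical rough-in = (5 + 4·6 + 13)/6 = 42/6 = 7; σ²_Electrical rough-in = ((13−5)/6)² = 1.778
te_Plumbing rough-in = (6 + 4·7 + 14)/6 = 48/6 = 8; σ²_Plumbing rough-in = ((14−6)/6)² = 1.778
te_HVAC install = (8 + 4·13 + 18)/6 = 78/6 = 13; σ²_HVAC install = ((18−8)/6)² = 2.778
te_Insulation = (8 + 4·11 + 26)/6 = 78/6 = 13; σ²_Insulation = ((26−8)/6)² = 9.000
te_Drywall = (12 + 4·14 + 22)/6 = 90/6 = 15; σ²_Drywall = ((22−12)/6)² = 2.778

Forward pass:
ES_Excavation = 0; EF_Excavation = 4
ES_Foundation = 0; EF_Foundation = 3
ES_Framing = max(EF_Excavation=4, EF_Foundation=3) = 4; EF_Framing = 4+4 = 8
ES_Roofing = 3; EF_Roofing = 3+13 = 16
ES_Electrical rough-in = max(EF_Excavation=4, EF_Foundation=3) = 4; EF_Electrical rough-in = 4+7 = 11
ES_Plumbing rough-in = max(EF_Framing=8, EF_Roofing=16) = 16; EF_Plumbing rough-in = 16+8 = 24
ES_HVAC install = max(EF_Excavation=4, EF_Roofing=16) = 16; EF_HVAC install = 16+13 = 29
ES_Insulation = 8; EF_Insulation = 8+13 = 21
ES_Drywall = max(EF_Electrical rough-in=11, EF_Plumbing rough-in=24, EF_HVAC install=29, EF_Insulation=21) = 29; EF_Drywall = 29+15 = 44
Expected project duration μ = 44 days. Critical path: Foundation → Roofing → HVAC install → Drywall.

Variance along critical path = 1.778 + 9.000 + 2.778 + 2.778 = 16.333; σ = √16.333 = 4.041 days.
Z = (46 − 44) / 4.041 = 0.495
P(T ≤ 46) = Φ(0.495) ≈ 0.690

0.690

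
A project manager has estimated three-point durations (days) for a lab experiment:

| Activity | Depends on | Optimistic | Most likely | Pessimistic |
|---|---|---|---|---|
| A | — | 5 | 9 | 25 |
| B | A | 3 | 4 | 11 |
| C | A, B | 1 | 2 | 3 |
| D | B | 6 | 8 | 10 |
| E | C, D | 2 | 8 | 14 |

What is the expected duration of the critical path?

32 days

te_A = (5 + 4·9 + 25)/6 = 66/6 = 11
te_B = (3 + 4·4 + 11)/6 = 30/6 = 5
te_C = (1 + 4·2 + 3)/6 = 12/6 = 2
te_D = (6 + 4·8 + 10)/6 = 48/6 = 8
te_E = (2 + 4·8 + 14)/6 = 48/6 = 8

Forward pass:
ES_A = 0; EF_A = 11
ES_B = 11; EF_B = 11+5 = 16
ES_C = max(EF_A=11, EF_B=16) = 16; EF_C = 16+2 = 18
ES_D = 16; EF_D = 16+8 = 24
ES_E = max(EF_C=18, EF_D=24) = 24; EF_E = 24+8 = 32
Expected project duration μ = 32 days. Critical path: A → B → D → E.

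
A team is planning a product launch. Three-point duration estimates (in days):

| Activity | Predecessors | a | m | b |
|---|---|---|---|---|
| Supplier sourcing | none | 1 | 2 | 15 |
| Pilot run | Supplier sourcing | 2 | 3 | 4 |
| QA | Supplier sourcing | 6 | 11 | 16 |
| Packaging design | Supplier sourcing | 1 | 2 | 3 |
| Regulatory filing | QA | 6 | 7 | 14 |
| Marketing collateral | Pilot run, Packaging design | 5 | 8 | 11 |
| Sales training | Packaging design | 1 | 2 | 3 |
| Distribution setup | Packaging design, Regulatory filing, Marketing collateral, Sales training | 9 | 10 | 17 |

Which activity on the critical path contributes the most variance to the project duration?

te_Supplier sourcing = (1 + 4·2 + 15)/6 = 24/6 = 4; σ²_Supplier sourcing = ((15−1)/6)² = 5.444
te_Pilot run = (2 + 4·3 + 4)/6 = 18/6 = 3; σ²_Pilot run = ((4−2)/6)² = 0.111
te_QA = (6 + 4·11 + 16)/6 = 66/6 = 11; σ²_QA = ((16−6)/6)² = 2.778
te_Packaging design = (1 + 4·2 + 3)/6 = 12/6 = 2; σ²_Packaging design = ((3−1)/6)² = 0.111
te_Regulatory filing = (6 + 4·7 + 14)/6 = 48/6 = 8; σ²_Regulatory filing = ((14−6)/6)² = 1.778
te_Marketing collateral = (5 + 4·8 + 11)/6 = 48/6 = 8; σ²_Marketing collateral = ((11−5)/6)² = 1.000
te_Sales training = (1 + 4·2 + 3)/6 = 12/6 = 2; σ²_Sales training = ((3−1)/6)² = 0.111
te_Distribution setup = (9 + 4·10 + 17)/6 = 66/6 = 11; σ²_Distribution setup = ((17−9)/6)² = 1.778

Forward pass:
ES_Supplier sourcing = 0; EF_Supplier sourcing = 4
ES_Pilot run = 4; EF_Pilot run = 4+3 = 7
ES_QA = 4; EF_QA = 4+11 = 15
ES_Packaging design = 4; EF_Packaging design = 4+2 = 6
ES_Regulatory filing = 15; EF_Regulatory filing = 15+8 = 23
ES_Marketing collateral = max(EF_Pilot run=7, EF_Packaging design=6) = 7; EF_Marketing collateral = 7+8 = 15
ES_Sales training = 6; EF_Sales training = 6+2 = 8
ES_Distribution setup = max(EF_Packaging design=6, EF_Regulatory filing=23, EF_Marketing collateral=15, EF_Sales training=8) = 23; EF_Distribution setup = 23+11 = 34
Expected project duration μ = 34 days. Critical path: Supplier sourcing → QA → Regulatory filing → Distribution setup.

Variances on critical path: σ²_Supplier sourcing=5.444, σ²_QA=2.778, σ²_Regulatory filing=1.778, σ²_Distribution setup=1.778.
Largest is σ²_Supplier sourcing = 5.444.

Supplier sourcing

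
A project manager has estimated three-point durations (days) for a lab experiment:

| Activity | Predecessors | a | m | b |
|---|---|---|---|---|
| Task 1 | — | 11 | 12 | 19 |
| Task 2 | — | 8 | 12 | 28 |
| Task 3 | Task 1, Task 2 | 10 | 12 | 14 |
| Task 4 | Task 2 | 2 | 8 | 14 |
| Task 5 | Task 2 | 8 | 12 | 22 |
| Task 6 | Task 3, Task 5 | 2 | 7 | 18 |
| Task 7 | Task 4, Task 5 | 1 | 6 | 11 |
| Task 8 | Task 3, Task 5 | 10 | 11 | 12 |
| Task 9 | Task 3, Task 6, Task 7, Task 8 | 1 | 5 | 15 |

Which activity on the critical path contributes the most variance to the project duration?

te_Task 1 = (11 + 4·12 + 19)/6 = 78/6 = 13; σ²_Task 1 = ((19−11)/6)² = 1.778
te_Task 2 = (8 + 4·12 + 28)/6 = 84/6 = 14; σ²_Task 2 = ((28−8)/6)² = 11.111
te_Task 3 = (10 + 4·12 + 14)/6 = 72/6 = 12; σ²_Task 3 = ((14−10)/6)² = 0.444
te_Task 4 = (2 + 4·8 + 14)/6 = 48/6 = 8; σ²_Task 4 = ((14−2)/6)² = 4.000
te_Task 5 = (8 + 4·12 + 22)/6 = 78/6 = 13; σ²_Task 5 = ((22−8)/6)² = 5.444
te_Task 6 = (2 + 4·7 + 18)/6 = 48/6 = 8; σ²_Task 6 = ((18−2)/6)² = 7.111
te_Task 7 = (1 + 4·6 + 11)/6 = 36/6 = 6; σ²_Task 7 = ((11−1)/6)² = 2.778
te_Task 8 = (10 + 4·11 + 12)/6 = 66/6 = 11; σ²_Task 8 = ((12−10)/6)² = 0.111
te_Task 9 = (1 + 4·5 + 15)/6 = 36/6 = 6; σ²_Task 9 = ((15−1)/6)² = 5.444

Forward pass:
ES_Task 1 = 0; EF_Task 1 = 13
ES_Task 2 = 0; EF_Task 2 = 14
ES_Task 3 = max(EF_Task 1=13, EF_Task 2=14) = 14; EF_Task 3 = 14+12 = 26
ES_Task 4 = 14; EF_Task 4 = 14+8 = 22
ES_Task 5 = 14; EF_Task 5 = 14+13 = 27
ES_Task 6 = max(EF_Task 3=26, EF_Task 5=27) = 27; EF_Task 6 = 27+8 = 35
ES_Task 7 = max(EF_Task 4=22, EF_Task 5=27) = 27; EF_Task 7 = 27+6 = 33
ES_Task 8 = max(EF_Task 3=26, EF_Task 5=27) = 27; EF_Task 8 = 27+11 = 38
ES_Task 9 = max(EF_Task 3=26, EF_Task 6=35, EF_Task 7=33, EF_Task 8=38) = 38; EF_Task 9 = 38+6 = 44
Expected project duration μ = 44 days. Critical path: Task 2 → Task 5 → Task 8 → Task 9.

Variances on critical path: σ²_Task 2=11.111, σ²_Task 5=5.444, σ²_Task 8=0.111, σ²_Task 9=5.444.
Largest is σ²_Task 2 = 11.111.

Task 2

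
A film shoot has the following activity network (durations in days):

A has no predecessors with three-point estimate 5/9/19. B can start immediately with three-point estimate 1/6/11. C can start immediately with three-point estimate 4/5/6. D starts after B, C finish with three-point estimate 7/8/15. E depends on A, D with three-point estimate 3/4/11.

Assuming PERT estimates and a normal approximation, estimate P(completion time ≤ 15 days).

te_A = (5 + 4·9 + 19)/6 = 60/6 = 10; σ²_A = ((19−5)/6)² = 5.444
te_B = (1 + 4·6 + 11)/6 = 36/6 = 6; σ²_B = ((11−1)/6)² = 2.778
te_C = (4 + 4·5 + 6)/6 = 30/6 = 5; σ²_C = ((6−4)/6)² = 0.111
te_D = (7 + 4·8 + 15)/6 = 54/6 = 9; σ²_D = ((15−7)/6)² = 1.778
te_E = (3 + 4·4 + 11)/6 = 30/6 = 5; σ²_E = ((11−3)/6)² = 1.778

Forward pass:
ES_A = 0; EF_A = 10
ES_B = 0; EF_B = 6
ES_C = 0; EF_C = 5
ES_D = max(EF_B=6, EF_C=5) = 6; EF_D = 6+9 = 15
ES_E = max(EF_A=10, EF_D=15) = 15; EF_E = 15+5 = 20
Expected project duration μ = 20 days. Critical path: B → D → E.

Variance along critical path = 2.778 + 1.778 + 1.778 = 6.333; σ = √6.333 = 2.517 days.
Z = (15 − 20) / 2.517 = -1.987
P(T ≤ 15) = Φ(-1.987) ≈ 0.023

0.023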